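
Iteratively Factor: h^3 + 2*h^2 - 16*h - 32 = (h - 4)*(h^2 + 6*h + 8) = (h - 4)*(h + 4)*(h + 2)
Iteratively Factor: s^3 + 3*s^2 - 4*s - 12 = (s - 2)*(s^2 + 5*s + 6) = (s - 2)*(s + 2)*(s + 3)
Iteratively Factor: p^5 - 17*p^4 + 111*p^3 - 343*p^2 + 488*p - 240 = (p - 5)*(p^4 - 12*p^3 + 51*p^2 - 88*p + 48) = (p - 5)*(p - 1)*(p^3 - 11*p^2 + 40*p - 48) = (p - 5)*(p - 4)*(p - 1)*(p^2 - 7*p + 12) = (p - 5)*(p - 4)^2*(p - 1)*(p - 3)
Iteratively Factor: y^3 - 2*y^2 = (y)*(y^2 - 2*y) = y^2*(y - 2)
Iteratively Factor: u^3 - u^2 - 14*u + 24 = (u - 2)*(u^2 + u - 12) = (u - 2)*(u + 4)*(u - 3)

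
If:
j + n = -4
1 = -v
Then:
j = -n - 4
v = -1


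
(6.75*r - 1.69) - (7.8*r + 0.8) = -1.05*r - 2.49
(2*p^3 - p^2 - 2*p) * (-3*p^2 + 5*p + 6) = -6*p^5 + 13*p^4 + 13*p^3 - 16*p^2 - 12*p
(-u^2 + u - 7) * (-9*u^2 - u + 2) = 9*u^4 - 8*u^3 + 60*u^2 + 9*u - 14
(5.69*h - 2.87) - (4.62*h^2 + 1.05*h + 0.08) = -4.62*h^2 + 4.64*h - 2.95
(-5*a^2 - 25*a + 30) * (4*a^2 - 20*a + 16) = -20*a^4 + 540*a^2 - 1000*a + 480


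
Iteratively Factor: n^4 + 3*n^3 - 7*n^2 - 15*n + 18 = (n - 1)*(n^3 + 4*n^2 - 3*n - 18) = (n - 1)*(n + 3)*(n^2 + n - 6) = (n - 1)*(n + 3)^2*(n - 2)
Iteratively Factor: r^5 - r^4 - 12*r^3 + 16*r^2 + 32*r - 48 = (r - 2)*(r^4 + r^3 - 10*r^2 - 4*r + 24) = (r - 2)^2*(r^3 + 3*r^2 - 4*r - 12) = (r - 2)^3*(r^2 + 5*r + 6) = (r - 2)^3*(r + 2)*(r + 3)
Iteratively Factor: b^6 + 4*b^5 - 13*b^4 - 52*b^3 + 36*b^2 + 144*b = (b + 3)*(b^5 + b^4 - 16*b^3 - 4*b^2 + 48*b) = b*(b + 3)*(b^4 + b^3 - 16*b^2 - 4*b + 48) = b*(b - 3)*(b + 3)*(b^3 + 4*b^2 - 4*b - 16) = b*(b - 3)*(b + 3)*(b + 4)*(b^2 - 4) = b*(b - 3)*(b + 2)*(b + 3)*(b + 4)*(b - 2)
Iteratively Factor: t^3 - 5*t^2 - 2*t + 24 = (t + 2)*(t^2 - 7*t + 12) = (t - 4)*(t + 2)*(t - 3)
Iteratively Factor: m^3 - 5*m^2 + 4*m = (m - 1)*(m^2 - 4*m) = m*(m - 1)*(m - 4)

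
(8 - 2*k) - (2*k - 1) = 9 - 4*k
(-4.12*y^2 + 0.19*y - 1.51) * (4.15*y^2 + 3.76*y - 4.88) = -17.098*y^4 - 14.7027*y^3 + 14.5535*y^2 - 6.6048*y + 7.3688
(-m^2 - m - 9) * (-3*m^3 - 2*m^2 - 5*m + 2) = 3*m^5 + 5*m^4 + 34*m^3 + 21*m^2 + 43*m - 18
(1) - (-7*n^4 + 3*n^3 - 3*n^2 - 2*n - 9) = 7*n^4 - 3*n^3 + 3*n^2 + 2*n + 10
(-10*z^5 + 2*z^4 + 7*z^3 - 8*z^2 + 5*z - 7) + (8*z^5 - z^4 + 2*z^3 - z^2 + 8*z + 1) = -2*z^5 + z^4 + 9*z^3 - 9*z^2 + 13*z - 6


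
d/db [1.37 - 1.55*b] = -1.55000000000000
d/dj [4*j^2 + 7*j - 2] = 8*j + 7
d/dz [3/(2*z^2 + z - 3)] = 3*(-4*z - 1)/(2*z^2 + z - 3)^2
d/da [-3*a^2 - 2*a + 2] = -6*a - 2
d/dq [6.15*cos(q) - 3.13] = -6.15*sin(q)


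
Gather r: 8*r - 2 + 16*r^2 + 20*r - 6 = 16*r^2 + 28*r - 8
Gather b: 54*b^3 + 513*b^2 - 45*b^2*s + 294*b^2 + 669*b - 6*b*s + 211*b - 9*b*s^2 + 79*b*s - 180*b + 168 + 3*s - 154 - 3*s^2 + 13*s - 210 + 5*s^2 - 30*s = 54*b^3 + b^2*(807 - 45*s) + b*(-9*s^2 + 73*s + 700) + 2*s^2 - 14*s - 196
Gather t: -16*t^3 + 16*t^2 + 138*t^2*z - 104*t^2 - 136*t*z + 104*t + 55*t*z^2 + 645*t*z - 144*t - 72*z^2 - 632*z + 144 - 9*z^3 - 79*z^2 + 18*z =-16*t^3 + t^2*(138*z - 88) + t*(55*z^2 + 509*z - 40) - 9*z^3 - 151*z^2 - 614*z + 144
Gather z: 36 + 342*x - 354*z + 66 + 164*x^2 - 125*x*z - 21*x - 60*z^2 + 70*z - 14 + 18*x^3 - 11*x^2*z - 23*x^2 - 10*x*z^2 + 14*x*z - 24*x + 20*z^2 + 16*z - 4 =18*x^3 + 141*x^2 + 297*x + z^2*(-10*x - 40) + z*(-11*x^2 - 111*x - 268) + 84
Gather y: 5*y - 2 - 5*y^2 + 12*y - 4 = -5*y^2 + 17*y - 6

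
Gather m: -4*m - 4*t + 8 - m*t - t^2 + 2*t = m*(-t - 4) - t^2 - 2*t + 8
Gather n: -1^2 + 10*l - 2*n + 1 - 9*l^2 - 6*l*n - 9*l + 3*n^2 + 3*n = -9*l^2 + l + 3*n^2 + n*(1 - 6*l)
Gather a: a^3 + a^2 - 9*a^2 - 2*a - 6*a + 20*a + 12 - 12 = a^3 - 8*a^2 + 12*a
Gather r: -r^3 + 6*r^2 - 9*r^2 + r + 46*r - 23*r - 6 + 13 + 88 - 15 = -r^3 - 3*r^2 + 24*r + 80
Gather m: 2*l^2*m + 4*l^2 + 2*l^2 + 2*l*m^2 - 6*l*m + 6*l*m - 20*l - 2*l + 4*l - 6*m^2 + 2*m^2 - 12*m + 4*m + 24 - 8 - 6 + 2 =6*l^2 - 18*l + m^2*(2*l - 4) + m*(2*l^2 - 8) + 12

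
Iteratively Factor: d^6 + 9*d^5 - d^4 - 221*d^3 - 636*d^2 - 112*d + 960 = (d + 4)*(d^5 + 5*d^4 - 21*d^3 - 137*d^2 - 88*d + 240) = (d + 3)*(d + 4)*(d^4 + 2*d^3 - 27*d^2 - 56*d + 80) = (d - 1)*(d + 3)*(d + 4)*(d^3 + 3*d^2 - 24*d - 80) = (d - 1)*(d + 3)*(d + 4)^2*(d^2 - d - 20) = (d - 5)*(d - 1)*(d + 3)*(d + 4)^2*(d + 4)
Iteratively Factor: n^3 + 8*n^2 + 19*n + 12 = (n + 3)*(n^2 + 5*n + 4) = (n + 1)*(n + 3)*(n + 4)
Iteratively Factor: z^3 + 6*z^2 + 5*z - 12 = (z - 1)*(z^2 + 7*z + 12) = (z - 1)*(z + 3)*(z + 4)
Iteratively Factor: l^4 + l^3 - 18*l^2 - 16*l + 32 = (l + 4)*(l^3 - 3*l^2 - 6*l + 8) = (l - 4)*(l + 4)*(l^2 + l - 2) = (l - 4)*(l + 2)*(l + 4)*(l - 1)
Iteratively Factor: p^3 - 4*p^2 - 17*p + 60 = (p + 4)*(p^2 - 8*p + 15) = (p - 5)*(p + 4)*(p - 3)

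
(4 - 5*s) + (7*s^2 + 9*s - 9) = 7*s^2 + 4*s - 5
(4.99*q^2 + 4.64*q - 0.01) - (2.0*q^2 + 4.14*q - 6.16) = 2.99*q^2 + 0.5*q + 6.15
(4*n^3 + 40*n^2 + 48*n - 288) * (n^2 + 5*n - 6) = 4*n^5 + 60*n^4 + 224*n^3 - 288*n^2 - 1728*n + 1728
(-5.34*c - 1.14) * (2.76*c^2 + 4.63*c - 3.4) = -14.7384*c^3 - 27.8706*c^2 + 12.8778*c + 3.876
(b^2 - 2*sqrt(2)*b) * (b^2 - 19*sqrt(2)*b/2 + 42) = b^4 - 23*sqrt(2)*b^3/2 + 80*b^2 - 84*sqrt(2)*b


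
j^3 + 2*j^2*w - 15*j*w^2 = j*(j - 3*w)*(j + 5*w)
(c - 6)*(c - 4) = c^2 - 10*c + 24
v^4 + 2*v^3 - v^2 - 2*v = v*(v - 1)*(v + 1)*(v + 2)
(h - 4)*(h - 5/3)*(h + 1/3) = h^3 - 16*h^2/3 + 43*h/9 + 20/9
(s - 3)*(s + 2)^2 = s^3 + s^2 - 8*s - 12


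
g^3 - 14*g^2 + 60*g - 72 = (g - 6)^2*(g - 2)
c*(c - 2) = c^2 - 2*c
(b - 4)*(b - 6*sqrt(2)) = b^2 - 6*sqrt(2)*b - 4*b + 24*sqrt(2)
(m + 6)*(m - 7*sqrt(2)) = m^2 - 7*sqrt(2)*m + 6*m - 42*sqrt(2)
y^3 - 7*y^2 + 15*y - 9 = (y - 3)^2*(y - 1)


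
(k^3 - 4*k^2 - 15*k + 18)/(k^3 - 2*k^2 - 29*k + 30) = (k + 3)/(k + 5)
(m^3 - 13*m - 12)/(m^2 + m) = m - 1 - 12/m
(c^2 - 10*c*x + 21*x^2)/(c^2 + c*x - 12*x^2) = (c - 7*x)/(c + 4*x)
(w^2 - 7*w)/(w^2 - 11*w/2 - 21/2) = 2*w/(2*w + 3)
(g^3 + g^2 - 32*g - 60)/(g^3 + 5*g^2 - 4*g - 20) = (g - 6)/(g - 2)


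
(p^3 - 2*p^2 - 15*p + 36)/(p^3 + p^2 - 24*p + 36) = (p^2 + p - 12)/(p^2 + 4*p - 12)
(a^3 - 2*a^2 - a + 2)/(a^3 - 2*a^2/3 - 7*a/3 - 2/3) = 3*(a - 1)/(3*a + 1)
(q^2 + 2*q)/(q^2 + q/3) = 3*(q + 2)/(3*q + 1)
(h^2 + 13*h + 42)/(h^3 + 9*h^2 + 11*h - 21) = (h + 6)/(h^2 + 2*h - 3)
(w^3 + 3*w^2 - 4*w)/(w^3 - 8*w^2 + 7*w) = (w + 4)/(w - 7)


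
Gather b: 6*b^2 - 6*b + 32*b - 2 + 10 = 6*b^2 + 26*b + 8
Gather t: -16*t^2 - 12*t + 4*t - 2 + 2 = -16*t^2 - 8*t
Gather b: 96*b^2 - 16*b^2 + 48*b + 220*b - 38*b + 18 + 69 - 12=80*b^2 + 230*b + 75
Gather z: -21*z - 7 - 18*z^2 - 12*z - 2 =-18*z^2 - 33*z - 9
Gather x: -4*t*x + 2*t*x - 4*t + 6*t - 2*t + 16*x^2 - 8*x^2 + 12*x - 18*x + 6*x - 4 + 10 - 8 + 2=-2*t*x + 8*x^2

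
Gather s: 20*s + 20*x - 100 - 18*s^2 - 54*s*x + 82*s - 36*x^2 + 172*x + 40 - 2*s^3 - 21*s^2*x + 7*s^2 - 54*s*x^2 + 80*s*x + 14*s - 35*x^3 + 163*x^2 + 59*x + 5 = -2*s^3 + s^2*(-21*x - 11) + s*(-54*x^2 + 26*x + 116) - 35*x^3 + 127*x^2 + 251*x - 55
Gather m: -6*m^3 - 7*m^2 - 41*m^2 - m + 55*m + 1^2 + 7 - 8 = -6*m^3 - 48*m^2 + 54*m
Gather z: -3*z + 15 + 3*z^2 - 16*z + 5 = 3*z^2 - 19*z + 20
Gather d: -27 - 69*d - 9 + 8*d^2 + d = 8*d^2 - 68*d - 36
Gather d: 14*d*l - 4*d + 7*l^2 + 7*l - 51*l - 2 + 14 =d*(14*l - 4) + 7*l^2 - 44*l + 12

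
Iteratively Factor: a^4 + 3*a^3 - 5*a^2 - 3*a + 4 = (a - 1)*(a^3 + 4*a^2 - a - 4) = (a - 1)^2*(a^2 + 5*a + 4) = (a - 1)^2*(a + 1)*(a + 4)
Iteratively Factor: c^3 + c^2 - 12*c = (c - 3)*(c^2 + 4*c) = (c - 3)*(c + 4)*(c)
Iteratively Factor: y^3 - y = (y - 1)*(y^2 + y) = (y - 1)*(y + 1)*(y)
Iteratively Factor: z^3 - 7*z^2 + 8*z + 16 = (z + 1)*(z^2 - 8*z + 16) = (z - 4)*(z + 1)*(z - 4)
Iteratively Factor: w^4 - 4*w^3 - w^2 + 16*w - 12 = (w - 2)*(w^3 - 2*w^2 - 5*w + 6) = (w - 2)*(w - 1)*(w^2 - w - 6) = (w - 2)*(w - 1)*(w + 2)*(w - 3)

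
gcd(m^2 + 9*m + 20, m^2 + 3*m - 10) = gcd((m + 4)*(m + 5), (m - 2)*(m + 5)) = m + 5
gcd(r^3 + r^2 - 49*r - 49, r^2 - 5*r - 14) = r - 7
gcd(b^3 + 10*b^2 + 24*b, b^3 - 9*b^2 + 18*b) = b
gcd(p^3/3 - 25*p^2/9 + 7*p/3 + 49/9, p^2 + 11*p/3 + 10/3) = 1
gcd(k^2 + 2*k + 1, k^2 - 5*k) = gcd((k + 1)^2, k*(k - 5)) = 1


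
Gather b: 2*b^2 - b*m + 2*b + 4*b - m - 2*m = 2*b^2 + b*(6 - m) - 3*m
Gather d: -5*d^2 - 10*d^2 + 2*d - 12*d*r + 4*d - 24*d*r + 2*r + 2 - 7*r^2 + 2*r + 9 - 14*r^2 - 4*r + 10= -15*d^2 + d*(6 - 36*r) - 21*r^2 + 21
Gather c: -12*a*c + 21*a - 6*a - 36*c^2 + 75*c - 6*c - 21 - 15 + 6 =15*a - 36*c^2 + c*(69 - 12*a) - 30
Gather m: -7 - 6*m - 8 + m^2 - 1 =m^2 - 6*m - 16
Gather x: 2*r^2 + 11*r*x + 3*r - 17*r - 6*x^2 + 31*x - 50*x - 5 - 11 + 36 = 2*r^2 - 14*r - 6*x^2 + x*(11*r - 19) + 20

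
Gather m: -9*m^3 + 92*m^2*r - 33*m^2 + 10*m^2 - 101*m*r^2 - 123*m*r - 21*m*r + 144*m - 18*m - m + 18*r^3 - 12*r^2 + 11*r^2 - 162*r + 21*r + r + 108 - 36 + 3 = -9*m^3 + m^2*(92*r - 23) + m*(-101*r^2 - 144*r + 125) + 18*r^3 - r^2 - 140*r + 75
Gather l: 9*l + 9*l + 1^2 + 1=18*l + 2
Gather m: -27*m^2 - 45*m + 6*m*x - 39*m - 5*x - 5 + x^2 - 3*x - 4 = -27*m^2 + m*(6*x - 84) + x^2 - 8*x - 9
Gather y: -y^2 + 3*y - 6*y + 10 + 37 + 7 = -y^2 - 3*y + 54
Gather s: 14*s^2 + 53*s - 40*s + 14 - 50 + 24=14*s^2 + 13*s - 12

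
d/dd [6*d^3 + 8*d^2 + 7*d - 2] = 18*d^2 + 16*d + 7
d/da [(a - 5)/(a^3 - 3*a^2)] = (a*(a - 3) - 3*(a - 5)*(a - 2))/(a^3*(a - 3)^2)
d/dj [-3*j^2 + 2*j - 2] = 2 - 6*j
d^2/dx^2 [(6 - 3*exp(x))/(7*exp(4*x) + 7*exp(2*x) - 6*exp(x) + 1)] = 3*(2*((exp(x) - 2)*(56*exp(3*x) + 14*exp(x) - 3) + 2*(14*exp(3*x) + 7*exp(x) - 3)*exp(x))*(7*exp(4*x) + 7*exp(2*x) - 6*exp(x) + 1) - 8*(exp(x) - 2)*(14*exp(3*x) + 7*exp(x) - 3)^2*exp(x) - (7*exp(4*x) + 7*exp(2*x) - 6*exp(x) + 1)^2)*exp(x)/(7*exp(4*x) + 7*exp(2*x) - 6*exp(x) + 1)^3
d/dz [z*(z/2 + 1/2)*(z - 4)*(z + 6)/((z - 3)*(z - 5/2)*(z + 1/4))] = 4*(8*z^6 - 84*z^5 + 197*z^4 + 738*z^3 - 1951*z^2 - 660*z - 360)/(64*z^6 - 672*z^5 + 2548*z^4 - 3876*z^3 + 1141*z^2 + 1470*z + 225)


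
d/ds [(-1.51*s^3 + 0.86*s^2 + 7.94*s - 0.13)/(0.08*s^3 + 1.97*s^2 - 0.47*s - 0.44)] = (-3.0435*s^4 + 0.149*s^3 - 14.0216*s^2 - 0.2446*s - 3.5547)/(0.0064*s^6 + 0.3152*s^5 + 3.8057*s^4 - 1.9222*s^3 - 1.5127*s^2 + 0.4136*s + 0.1936)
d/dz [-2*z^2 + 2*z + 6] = 2 - 4*z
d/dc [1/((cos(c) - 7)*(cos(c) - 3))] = 2*(cos(c) - 5)*sin(c)/((cos(c) - 7)^2*(cos(c) - 3)^2)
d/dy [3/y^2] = -6/y^3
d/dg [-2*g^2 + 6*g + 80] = 6 - 4*g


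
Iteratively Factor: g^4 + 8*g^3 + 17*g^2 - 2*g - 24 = (g + 4)*(g^3 + 4*g^2 + g - 6) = (g + 2)*(g + 4)*(g^2 + 2*g - 3) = (g - 1)*(g + 2)*(g + 4)*(g + 3)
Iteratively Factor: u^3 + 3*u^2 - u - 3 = (u - 1)*(u^2 + 4*u + 3) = (u - 1)*(u + 1)*(u + 3)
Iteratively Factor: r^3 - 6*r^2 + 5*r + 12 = (r - 4)*(r^2 - 2*r - 3) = (r - 4)*(r + 1)*(r - 3)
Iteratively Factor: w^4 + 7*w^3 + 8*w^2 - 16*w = (w + 4)*(w^3 + 3*w^2 - 4*w) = (w - 1)*(w + 4)*(w^2 + 4*w) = w*(w - 1)*(w + 4)*(w + 4)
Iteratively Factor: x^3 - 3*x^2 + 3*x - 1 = (x - 1)*(x^2 - 2*x + 1) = (x - 1)^2*(x - 1)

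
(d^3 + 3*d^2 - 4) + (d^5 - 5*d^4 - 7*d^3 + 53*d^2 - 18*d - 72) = d^5 - 5*d^4 - 6*d^3 + 56*d^2 - 18*d - 76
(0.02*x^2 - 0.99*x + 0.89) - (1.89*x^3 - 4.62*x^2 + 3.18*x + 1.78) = -1.89*x^3 + 4.64*x^2 - 4.17*x - 0.89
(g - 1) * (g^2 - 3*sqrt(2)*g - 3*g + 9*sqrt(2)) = g^3 - 3*sqrt(2)*g^2 - 4*g^2 + 3*g + 12*sqrt(2)*g - 9*sqrt(2)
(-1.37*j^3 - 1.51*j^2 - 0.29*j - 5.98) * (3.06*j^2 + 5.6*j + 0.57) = -4.1922*j^5 - 12.2926*j^4 - 10.1243*j^3 - 20.7835*j^2 - 33.6533*j - 3.4086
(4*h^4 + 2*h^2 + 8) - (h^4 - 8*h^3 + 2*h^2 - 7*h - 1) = 3*h^4 + 8*h^3 + 7*h + 9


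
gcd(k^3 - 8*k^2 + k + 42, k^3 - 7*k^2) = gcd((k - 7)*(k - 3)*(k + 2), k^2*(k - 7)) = k - 7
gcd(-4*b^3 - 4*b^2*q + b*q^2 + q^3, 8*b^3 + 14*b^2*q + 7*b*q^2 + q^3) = 2*b^2 + 3*b*q + q^2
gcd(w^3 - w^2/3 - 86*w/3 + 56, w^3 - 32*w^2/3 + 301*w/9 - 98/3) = w - 7/3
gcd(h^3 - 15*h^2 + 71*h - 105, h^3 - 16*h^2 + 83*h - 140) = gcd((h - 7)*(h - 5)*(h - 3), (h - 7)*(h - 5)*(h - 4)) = h^2 - 12*h + 35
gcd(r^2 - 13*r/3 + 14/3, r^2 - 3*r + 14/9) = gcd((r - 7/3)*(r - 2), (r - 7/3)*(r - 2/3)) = r - 7/3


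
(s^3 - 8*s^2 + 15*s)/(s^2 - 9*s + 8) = s*(s^2 - 8*s + 15)/(s^2 - 9*s + 8)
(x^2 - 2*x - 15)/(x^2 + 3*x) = (x - 5)/x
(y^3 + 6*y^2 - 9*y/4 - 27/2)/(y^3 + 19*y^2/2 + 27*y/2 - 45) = (y + 3/2)/(y + 5)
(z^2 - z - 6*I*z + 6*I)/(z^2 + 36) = (z - 1)/(z + 6*I)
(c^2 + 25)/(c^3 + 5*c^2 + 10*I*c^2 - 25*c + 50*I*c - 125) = (c - 5*I)/(c^2 + 5*c*(1 + I) + 25*I)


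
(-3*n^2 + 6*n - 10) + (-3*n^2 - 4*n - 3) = -6*n^2 + 2*n - 13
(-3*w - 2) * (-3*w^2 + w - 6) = 9*w^3 + 3*w^2 + 16*w + 12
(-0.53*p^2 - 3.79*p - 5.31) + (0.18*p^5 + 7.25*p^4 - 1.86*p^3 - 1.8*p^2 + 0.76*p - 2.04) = 0.18*p^5 + 7.25*p^4 - 1.86*p^3 - 2.33*p^2 - 3.03*p - 7.35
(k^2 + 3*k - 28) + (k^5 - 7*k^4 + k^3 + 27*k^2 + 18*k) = k^5 - 7*k^4 + k^3 + 28*k^2 + 21*k - 28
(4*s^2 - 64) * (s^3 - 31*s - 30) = 4*s^5 - 188*s^3 - 120*s^2 + 1984*s + 1920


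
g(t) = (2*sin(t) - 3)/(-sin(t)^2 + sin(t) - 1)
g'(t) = (2*sin(t)*cos(t) - cos(t))*(2*sin(t) - 3)/(-sin(t)^2 + sin(t) - 1)^2 + 2*cos(t)/(-sin(t)^2 + sin(t) - 1)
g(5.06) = 1.73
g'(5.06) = 0.36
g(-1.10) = 1.78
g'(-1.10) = 0.50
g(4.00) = 1.94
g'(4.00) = -0.81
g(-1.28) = 1.71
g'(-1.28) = 0.30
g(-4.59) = 1.02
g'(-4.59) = 0.37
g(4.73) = 1.67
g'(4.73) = 0.02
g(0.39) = 2.93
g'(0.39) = -1.57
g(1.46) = 1.02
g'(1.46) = -0.33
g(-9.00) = 2.42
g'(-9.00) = -1.39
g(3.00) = 3.09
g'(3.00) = -0.25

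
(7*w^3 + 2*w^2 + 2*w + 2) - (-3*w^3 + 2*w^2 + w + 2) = 10*w^3 + w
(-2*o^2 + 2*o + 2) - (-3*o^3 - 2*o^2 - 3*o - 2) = 3*o^3 + 5*o + 4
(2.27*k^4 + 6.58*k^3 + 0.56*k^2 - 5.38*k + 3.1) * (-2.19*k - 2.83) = -4.9713*k^5 - 20.8343*k^4 - 19.8478*k^3 + 10.1974*k^2 + 8.4364*k - 8.773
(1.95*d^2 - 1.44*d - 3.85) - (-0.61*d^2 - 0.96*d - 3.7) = 2.56*d^2 - 0.48*d - 0.15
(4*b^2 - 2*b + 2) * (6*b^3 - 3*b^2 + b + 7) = 24*b^5 - 24*b^4 + 22*b^3 + 20*b^2 - 12*b + 14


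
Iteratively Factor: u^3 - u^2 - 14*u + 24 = (u - 2)*(u^2 + u - 12) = (u - 3)*(u - 2)*(u + 4)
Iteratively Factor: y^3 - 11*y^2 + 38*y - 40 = (y - 5)*(y^2 - 6*y + 8) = (y - 5)*(y - 4)*(y - 2)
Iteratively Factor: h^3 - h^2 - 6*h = (h - 3)*(h^2 + 2*h) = (h - 3)*(h + 2)*(h)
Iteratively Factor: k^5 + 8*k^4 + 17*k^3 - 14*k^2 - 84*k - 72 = (k + 2)*(k^4 + 6*k^3 + 5*k^2 - 24*k - 36) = (k - 2)*(k + 2)*(k^3 + 8*k^2 + 21*k + 18) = (k - 2)*(k + 2)*(k + 3)*(k^2 + 5*k + 6) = (k - 2)*(k + 2)^2*(k + 3)*(k + 3)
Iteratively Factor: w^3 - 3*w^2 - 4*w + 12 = (w - 3)*(w^2 - 4) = (w - 3)*(w - 2)*(w + 2)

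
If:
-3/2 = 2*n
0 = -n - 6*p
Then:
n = -3/4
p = 1/8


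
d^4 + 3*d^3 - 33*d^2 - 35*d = d*(d - 5)*(d + 1)*(d + 7)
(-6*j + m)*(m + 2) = -6*j*m - 12*j + m^2 + 2*m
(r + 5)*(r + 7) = r^2 + 12*r + 35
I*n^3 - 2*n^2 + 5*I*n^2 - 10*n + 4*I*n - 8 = (n + 4)*(n + 2*I)*(I*n + I)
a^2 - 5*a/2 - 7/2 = (a - 7/2)*(a + 1)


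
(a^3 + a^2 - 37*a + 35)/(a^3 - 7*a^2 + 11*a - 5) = (a + 7)/(a - 1)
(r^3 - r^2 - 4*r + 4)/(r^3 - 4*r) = (r - 1)/r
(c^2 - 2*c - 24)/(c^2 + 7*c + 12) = (c - 6)/(c + 3)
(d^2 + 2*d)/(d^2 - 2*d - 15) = d*(d + 2)/(d^2 - 2*d - 15)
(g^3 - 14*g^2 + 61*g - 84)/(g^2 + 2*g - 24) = (g^2 - 10*g + 21)/(g + 6)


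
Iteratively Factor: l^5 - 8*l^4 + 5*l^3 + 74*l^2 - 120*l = (l - 5)*(l^4 - 3*l^3 - 10*l^2 + 24*l) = (l - 5)*(l - 4)*(l^3 + l^2 - 6*l) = (l - 5)*(l - 4)*(l + 3)*(l^2 - 2*l) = (l - 5)*(l - 4)*(l - 2)*(l + 3)*(l)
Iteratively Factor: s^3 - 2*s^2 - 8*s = (s - 4)*(s^2 + 2*s) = (s - 4)*(s + 2)*(s)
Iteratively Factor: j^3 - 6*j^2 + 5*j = (j - 1)*(j^2 - 5*j) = (j - 5)*(j - 1)*(j)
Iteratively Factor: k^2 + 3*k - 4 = (k - 1)*(k + 4)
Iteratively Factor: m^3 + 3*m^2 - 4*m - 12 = (m + 2)*(m^2 + m - 6) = (m + 2)*(m + 3)*(m - 2)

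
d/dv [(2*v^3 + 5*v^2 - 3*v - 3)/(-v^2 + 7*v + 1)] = 2*(-v^4 + 14*v^3 + 19*v^2 + 2*v + 9)/(v^4 - 14*v^3 + 47*v^2 + 14*v + 1)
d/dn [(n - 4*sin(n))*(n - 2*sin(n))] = -6*n*cos(n) + 2*n - 6*sin(n) + 8*sin(2*n)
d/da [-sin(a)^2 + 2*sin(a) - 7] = 2*(1 - sin(a))*cos(a)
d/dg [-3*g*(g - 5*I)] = -6*g + 15*I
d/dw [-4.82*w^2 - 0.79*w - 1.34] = -9.64*w - 0.79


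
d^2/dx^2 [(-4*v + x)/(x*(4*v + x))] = 2*(-64*v^3 - 48*v^2*x - 12*v*x^2 + x^3)/(x^3*(64*v^3 + 48*v^2*x + 12*v*x^2 + x^3))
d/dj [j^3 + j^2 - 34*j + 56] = 3*j^2 + 2*j - 34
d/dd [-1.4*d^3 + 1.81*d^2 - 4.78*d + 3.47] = -4.2*d^2 + 3.62*d - 4.78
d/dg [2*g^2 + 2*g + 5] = 4*g + 2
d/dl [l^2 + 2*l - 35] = 2*l + 2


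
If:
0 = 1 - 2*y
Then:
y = 1/2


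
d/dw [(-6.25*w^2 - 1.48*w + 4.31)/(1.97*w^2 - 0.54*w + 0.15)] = (6.2906*w^2 - 18.8564*w + 2.1054)/(3.8809*w^4 - 2.1276*w^3 + 0.8826*w^2 - 0.162*w + 0.0225)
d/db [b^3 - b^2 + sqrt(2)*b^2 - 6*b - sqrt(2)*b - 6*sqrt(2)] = 3*b^2 - 2*b + 2*sqrt(2)*b - 6 - sqrt(2)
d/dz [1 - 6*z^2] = -12*z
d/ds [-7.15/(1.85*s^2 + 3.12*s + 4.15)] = (26.455*s + 22.308)/(1.85*s^2 + 3.12*s + 4.15)^2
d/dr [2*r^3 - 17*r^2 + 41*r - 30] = 6*r^2 - 34*r + 41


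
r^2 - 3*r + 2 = (r - 2)*(r - 1)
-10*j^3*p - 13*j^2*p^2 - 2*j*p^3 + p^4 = p*(-5*j + p)*(j + p)*(2*j + p)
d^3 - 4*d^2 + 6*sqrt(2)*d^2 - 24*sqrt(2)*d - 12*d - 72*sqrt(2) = (d - 6)*(d + 2)*(d + 6*sqrt(2))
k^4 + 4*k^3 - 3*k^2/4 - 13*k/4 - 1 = (k - 1)*(k + 1/2)^2*(k + 4)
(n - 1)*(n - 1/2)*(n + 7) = n^3 + 11*n^2/2 - 10*n + 7/2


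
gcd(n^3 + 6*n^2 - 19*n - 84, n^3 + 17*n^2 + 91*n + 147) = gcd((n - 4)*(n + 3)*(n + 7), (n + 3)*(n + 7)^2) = n^2 + 10*n + 21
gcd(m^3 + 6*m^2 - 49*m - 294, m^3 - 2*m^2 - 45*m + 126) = m + 7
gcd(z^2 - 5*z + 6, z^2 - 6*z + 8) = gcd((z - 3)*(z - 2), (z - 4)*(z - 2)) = z - 2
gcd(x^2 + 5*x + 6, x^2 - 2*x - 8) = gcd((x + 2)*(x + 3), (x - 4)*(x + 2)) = x + 2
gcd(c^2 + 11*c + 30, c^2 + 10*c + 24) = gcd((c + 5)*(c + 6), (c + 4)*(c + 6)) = c + 6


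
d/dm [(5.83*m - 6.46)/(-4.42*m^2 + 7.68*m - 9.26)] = (25.7686*m^2 - 57.1064*m - 4.373)/(19.5364*m^4 - 67.8912*m^3 + 140.8408*m^2 - 142.2336*m + 85.7476)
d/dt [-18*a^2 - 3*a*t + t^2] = -3*a + 2*t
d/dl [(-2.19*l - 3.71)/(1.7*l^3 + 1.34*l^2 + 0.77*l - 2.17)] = (7.446*l^3 + 21.8556*l^2 + 9.9428*l + 7.609)/(2.89*l^6 + 4.556*l^5 + 4.4136*l^4 - 5.3144*l^3 - 5.2227*l^2 - 3.3418*l + 4.7089)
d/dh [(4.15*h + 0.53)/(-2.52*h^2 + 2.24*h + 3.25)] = (10.458*h^2 + 2.6712*h + 12.3003)/(6.3504*h^4 - 11.2896*h^3 - 11.3624*h^2 + 14.56*h + 10.5625)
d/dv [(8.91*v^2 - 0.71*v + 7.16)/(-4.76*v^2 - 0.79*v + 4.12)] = (-10.4185*v^2 + 141.5816*v + 2.7312)/(22.6576*v^4 + 7.5208*v^3 - 38.5983*v^2 - 6.5096*v + 16.9744)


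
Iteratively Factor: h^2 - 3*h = (h)*(h - 3)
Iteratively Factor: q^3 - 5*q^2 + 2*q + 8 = (q - 2)*(q^2 - 3*q - 4) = (q - 2)*(q + 1)*(q - 4)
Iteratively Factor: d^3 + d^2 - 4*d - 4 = (d + 1)*(d^2 - 4) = (d - 2)*(d + 1)*(d + 2)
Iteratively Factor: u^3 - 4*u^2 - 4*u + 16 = (u - 2)*(u^2 - 2*u - 8) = (u - 2)*(u + 2)*(u - 4)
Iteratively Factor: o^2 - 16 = (o - 4)*(o + 4)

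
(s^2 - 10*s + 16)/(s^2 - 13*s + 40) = (s - 2)/(s - 5)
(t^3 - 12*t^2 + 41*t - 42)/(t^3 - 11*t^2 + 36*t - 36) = (t - 7)/(t - 6)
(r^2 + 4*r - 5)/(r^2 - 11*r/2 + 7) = 2*(r^2 + 4*r - 5)/(2*r^2 - 11*r + 14)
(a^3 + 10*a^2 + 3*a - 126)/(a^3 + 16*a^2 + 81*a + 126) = (a - 3)/(a + 3)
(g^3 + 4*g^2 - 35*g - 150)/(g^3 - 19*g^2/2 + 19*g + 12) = 2*(g^2 + 10*g + 25)/(2*g^2 - 7*g - 4)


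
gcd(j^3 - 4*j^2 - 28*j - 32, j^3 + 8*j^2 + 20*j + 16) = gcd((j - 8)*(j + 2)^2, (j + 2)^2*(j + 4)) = j^2 + 4*j + 4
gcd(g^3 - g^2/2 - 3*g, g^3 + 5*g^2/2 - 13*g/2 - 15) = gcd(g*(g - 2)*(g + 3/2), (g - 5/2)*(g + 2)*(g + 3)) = 1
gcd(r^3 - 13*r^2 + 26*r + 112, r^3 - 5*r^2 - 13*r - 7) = r - 7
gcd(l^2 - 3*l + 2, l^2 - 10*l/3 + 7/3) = l - 1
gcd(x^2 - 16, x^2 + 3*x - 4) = x + 4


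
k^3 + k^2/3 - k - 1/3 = (k - 1)*(k + 1/3)*(k + 1)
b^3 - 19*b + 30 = (b - 3)*(b - 2)*(b + 5)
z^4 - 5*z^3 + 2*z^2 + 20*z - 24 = (z - 3)*(z - 2)^2*(z + 2)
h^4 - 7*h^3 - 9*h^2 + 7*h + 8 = (h - 8)*(h - 1)*(h + 1)^2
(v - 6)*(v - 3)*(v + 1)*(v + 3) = v^4 - 5*v^3 - 15*v^2 + 45*v + 54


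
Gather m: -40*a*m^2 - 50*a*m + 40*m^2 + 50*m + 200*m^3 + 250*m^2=200*m^3 + m^2*(290 - 40*a) + m*(50 - 50*a)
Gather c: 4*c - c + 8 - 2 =3*c + 6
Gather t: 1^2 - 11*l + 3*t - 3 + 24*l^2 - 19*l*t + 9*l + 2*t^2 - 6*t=24*l^2 - 2*l + 2*t^2 + t*(-19*l - 3) - 2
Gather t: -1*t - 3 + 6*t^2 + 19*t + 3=6*t^2 + 18*t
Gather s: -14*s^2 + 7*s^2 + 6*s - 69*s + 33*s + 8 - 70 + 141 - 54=-7*s^2 - 30*s + 25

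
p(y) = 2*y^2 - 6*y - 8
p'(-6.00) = -30.00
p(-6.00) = 100.00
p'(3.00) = 6.00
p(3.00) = -8.00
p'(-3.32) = -19.28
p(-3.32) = 33.96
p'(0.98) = -2.08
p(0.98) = -11.96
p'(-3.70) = -20.80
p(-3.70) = 41.58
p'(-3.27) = -19.08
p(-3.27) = 33.01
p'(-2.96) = -17.84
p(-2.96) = 27.28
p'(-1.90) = -13.60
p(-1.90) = 10.62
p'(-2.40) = -15.60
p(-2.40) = 17.92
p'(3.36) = 7.44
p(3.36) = -5.58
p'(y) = 4*y - 6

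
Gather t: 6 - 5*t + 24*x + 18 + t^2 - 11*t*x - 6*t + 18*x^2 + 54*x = t^2 + t*(-11*x - 11) + 18*x^2 + 78*x + 24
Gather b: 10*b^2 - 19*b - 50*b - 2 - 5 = 10*b^2 - 69*b - 7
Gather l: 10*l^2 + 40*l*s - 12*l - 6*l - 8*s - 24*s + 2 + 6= 10*l^2 + l*(40*s - 18) - 32*s + 8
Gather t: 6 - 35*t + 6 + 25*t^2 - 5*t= 25*t^2 - 40*t + 12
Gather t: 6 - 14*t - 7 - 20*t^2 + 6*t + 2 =-20*t^2 - 8*t + 1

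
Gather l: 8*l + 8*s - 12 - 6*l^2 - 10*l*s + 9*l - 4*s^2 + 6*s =-6*l^2 + l*(17 - 10*s) - 4*s^2 + 14*s - 12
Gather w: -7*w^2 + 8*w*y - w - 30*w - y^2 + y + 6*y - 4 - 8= -7*w^2 + w*(8*y - 31) - y^2 + 7*y - 12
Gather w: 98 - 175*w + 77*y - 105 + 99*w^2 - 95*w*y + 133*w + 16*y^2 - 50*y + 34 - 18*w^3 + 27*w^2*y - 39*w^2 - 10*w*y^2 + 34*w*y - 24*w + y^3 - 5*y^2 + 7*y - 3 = -18*w^3 + w^2*(27*y + 60) + w*(-10*y^2 - 61*y - 66) + y^3 + 11*y^2 + 34*y + 24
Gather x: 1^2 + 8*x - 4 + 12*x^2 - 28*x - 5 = 12*x^2 - 20*x - 8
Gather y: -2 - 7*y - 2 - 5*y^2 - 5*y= -5*y^2 - 12*y - 4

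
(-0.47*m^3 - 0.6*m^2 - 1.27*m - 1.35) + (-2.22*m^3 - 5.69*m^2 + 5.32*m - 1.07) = -2.69*m^3 - 6.29*m^2 + 4.05*m - 2.42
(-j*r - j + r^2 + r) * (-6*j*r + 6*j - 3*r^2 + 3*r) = 6*j^2*r^2 - 6*j^2 - 3*j*r^3 + 3*j*r - 3*r^4 + 3*r^2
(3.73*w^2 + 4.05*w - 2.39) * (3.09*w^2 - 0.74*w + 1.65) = 11.5257*w^4 + 9.7543*w^3 - 4.2276*w^2 + 8.4511*w - 3.9435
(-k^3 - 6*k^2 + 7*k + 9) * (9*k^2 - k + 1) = -9*k^5 - 53*k^4 + 68*k^3 + 68*k^2 - 2*k + 9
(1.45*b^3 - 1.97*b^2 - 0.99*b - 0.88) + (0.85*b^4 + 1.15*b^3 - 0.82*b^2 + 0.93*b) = 0.85*b^4 + 2.6*b^3 - 2.79*b^2 - 0.0599999999999999*b - 0.88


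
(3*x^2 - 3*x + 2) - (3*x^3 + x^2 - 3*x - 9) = -3*x^3 + 2*x^2 + 11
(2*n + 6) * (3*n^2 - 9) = 6*n^3 + 18*n^2 - 18*n - 54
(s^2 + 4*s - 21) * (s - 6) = s^3 - 2*s^2 - 45*s + 126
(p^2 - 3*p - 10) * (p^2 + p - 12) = p^4 - 2*p^3 - 25*p^2 + 26*p + 120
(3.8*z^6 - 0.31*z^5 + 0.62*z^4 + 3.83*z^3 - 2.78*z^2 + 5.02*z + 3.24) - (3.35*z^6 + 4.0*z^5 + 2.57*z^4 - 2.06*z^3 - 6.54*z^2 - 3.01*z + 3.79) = 0.45*z^6 - 4.31*z^5 - 1.95*z^4 + 5.89*z^3 + 3.76*z^2 + 8.03*z - 0.55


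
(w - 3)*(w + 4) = w^2 + w - 12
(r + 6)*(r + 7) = r^2 + 13*r + 42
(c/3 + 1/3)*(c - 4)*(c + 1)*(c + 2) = c^4/3 - 11*c^2/3 - 6*c - 8/3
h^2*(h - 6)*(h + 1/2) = h^4 - 11*h^3/2 - 3*h^2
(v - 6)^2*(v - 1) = v^3 - 13*v^2 + 48*v - 36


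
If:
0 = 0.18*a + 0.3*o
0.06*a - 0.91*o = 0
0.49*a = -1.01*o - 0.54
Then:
No Solution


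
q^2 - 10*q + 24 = (q - 6)*(q - 4)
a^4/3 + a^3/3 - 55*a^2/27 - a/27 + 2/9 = (a/3 + 1)*(a - 2)*(a - 1/3)*(a + 1/3)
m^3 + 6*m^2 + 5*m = m*(m + 1)*(m + 5)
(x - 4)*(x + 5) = x^2 + x - 20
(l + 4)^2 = l^2 + 8*l + 16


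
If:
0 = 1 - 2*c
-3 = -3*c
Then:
No Solution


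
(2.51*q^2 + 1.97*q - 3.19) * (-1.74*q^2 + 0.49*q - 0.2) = -4.3674*q^4 - 2.1979*q^3 + 6.0139*q^2 - 1.9571*q + 0.638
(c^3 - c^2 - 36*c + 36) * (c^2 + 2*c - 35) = c^5 + c^4 - 73*c^3 - c^2 + 1332*c - 1260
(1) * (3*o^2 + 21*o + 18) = 3*o^2 + 21*o + 18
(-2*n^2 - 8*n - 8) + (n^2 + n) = -n^2 - 7*n - 8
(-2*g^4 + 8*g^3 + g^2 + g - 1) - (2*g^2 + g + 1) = -2*g^4 + 8*g^3 - g^2 - 2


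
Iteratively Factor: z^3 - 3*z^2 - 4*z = (z + 1)*(z^2 - 4*z) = z*(z + 1)*(z - 4)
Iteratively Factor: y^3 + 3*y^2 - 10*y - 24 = (y + 4)*(y^2 - y - 6) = (y - 3)*(y + 4)*(y + 2)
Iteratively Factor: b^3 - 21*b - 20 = (b + 1)*(b^2 - b - 20) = (b - 5)*(b + 1)*(b + 4)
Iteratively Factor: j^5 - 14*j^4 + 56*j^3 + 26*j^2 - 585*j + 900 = (j - 3)*(j^4 - 11*j^3 + 23*j^2 + 95*j - 300) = (j - 4)*(j - 3)*(j^3 - 7*j^2 - 5*j + 75) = (j - 5)*(j - 4)*(j - 3)*(j^2 - 2*j - 15) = (j - 5)^2*(j - 4)*(j - 3)*(j + 3)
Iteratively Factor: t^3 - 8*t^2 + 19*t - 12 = (t - 4)*(t^2 - 4*t + 3) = (t - 4)*(t - 1)*(t - 3)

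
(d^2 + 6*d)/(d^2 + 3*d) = (d + 6)/(d + 3)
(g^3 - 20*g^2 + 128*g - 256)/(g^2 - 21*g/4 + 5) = 4*(g^2 - 16*g + 64)/(4*g - 5)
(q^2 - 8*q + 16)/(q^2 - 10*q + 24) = (q - 4)/(q - 6)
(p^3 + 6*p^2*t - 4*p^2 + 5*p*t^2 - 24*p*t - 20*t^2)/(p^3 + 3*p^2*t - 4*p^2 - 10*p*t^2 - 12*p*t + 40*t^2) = (p + t)/(p - 2*t)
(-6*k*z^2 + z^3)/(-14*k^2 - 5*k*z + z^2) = z^2*(6*k - z)/(14*k^2 + 5*k*z - z^2)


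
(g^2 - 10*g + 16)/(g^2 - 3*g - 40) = (g - 2)/(g + 5)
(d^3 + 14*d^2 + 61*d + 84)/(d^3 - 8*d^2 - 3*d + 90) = (d^2 + 11*d + 28)/(d^2 - 11*d + 30)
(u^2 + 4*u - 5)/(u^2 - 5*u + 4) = (u + 5)/(u - 4)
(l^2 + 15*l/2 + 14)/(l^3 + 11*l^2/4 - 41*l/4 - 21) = 2*(2*l + 7)/(4*l^2 - 5*l - 21)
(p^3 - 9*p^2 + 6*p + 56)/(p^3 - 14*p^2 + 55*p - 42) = (p^2 - 2*p - 8)/(p^2 - 7*p + 6)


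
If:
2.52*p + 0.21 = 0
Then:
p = -0.08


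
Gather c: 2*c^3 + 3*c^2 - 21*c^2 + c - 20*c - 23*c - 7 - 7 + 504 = 2*c^3 - 18*c^2 - 42*c + 490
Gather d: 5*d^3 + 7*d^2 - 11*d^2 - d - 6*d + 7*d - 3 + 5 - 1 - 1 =5*d^3 - 4*d^2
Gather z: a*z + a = a*z + a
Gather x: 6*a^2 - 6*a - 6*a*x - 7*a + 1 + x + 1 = 6*a^2 - 13*a + x*(1 - 6*a) + 2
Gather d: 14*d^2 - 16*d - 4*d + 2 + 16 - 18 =14*d^2 - 20*d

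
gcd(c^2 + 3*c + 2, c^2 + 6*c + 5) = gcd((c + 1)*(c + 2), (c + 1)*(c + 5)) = c + 1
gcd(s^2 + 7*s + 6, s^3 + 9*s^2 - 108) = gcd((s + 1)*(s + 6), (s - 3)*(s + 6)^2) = s + 6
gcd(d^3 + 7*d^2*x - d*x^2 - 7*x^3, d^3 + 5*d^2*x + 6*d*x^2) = 1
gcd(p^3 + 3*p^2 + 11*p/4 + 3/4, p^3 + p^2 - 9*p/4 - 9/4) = p^2 + 5*p/2 + 3/2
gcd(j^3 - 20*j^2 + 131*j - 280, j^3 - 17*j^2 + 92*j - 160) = j^2 - 13*j + 40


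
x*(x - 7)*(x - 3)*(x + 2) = x^4 - 8*x^3 + x^2 + 42*x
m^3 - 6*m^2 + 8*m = m*(m - 4)*(m - 2)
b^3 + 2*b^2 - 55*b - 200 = (b - 8)*(b + 5)^2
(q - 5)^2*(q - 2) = q^3 - 12*q^2 + 45*q - 50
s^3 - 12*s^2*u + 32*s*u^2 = s*(s - 8*u)*(s - 4*u)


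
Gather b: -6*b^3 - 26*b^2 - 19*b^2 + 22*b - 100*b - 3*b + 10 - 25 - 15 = -6*b^3 - 45*b^2 - 81*b - 30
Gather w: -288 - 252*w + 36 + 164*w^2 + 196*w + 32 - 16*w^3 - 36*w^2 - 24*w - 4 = -16*w^3 + 128*w^2 - 80*w - 224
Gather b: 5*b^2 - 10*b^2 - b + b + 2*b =-5*b^2 + 2*b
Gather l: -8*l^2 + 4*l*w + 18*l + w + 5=-8*l^2 + l*(4*w + 18) + w + 5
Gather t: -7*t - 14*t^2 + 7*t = -14*t^2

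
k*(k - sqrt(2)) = k^2 - sqrt(2)*k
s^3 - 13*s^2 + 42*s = s*(s - 7)*(s - 6)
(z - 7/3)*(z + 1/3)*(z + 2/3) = z^3 - 4*z^2/3 - 19*z/9 - 14/27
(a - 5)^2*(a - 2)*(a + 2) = a^4 - 10*a^3 + 21*a^2 + 40*a - 100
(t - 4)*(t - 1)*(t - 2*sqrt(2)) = t^3 - 5*t^2 - 2*sqrt(2)*t^2 + 4*t + 10*sqrt(2)*t - 8*sqrt(2)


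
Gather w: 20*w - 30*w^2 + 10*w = -30*w^2 + 30*w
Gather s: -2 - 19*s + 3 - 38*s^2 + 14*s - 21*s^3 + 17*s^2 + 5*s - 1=-21*s^3 - 21*s^2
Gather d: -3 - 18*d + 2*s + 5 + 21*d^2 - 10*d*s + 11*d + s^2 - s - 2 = 21*d^2 + d*(-10*s - 7) + s^2 + s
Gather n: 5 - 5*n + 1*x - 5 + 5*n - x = 0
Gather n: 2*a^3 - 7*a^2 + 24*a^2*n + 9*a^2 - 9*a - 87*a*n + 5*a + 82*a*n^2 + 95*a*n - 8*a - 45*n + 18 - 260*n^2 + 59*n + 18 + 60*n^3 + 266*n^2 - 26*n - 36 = 2*a^3 + 2*a^2 - 12*a + 60*n^3 + n^2*(82*a + 6) + n*(24*a^2 + 8*a - 12)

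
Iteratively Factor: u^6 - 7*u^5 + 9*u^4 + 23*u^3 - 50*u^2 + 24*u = (u - 4)*(u^5 - 3*u^4 - 3*u^3 + 11*u^2 - 6*u) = (u - 4)*(u - 1)*(u^4 - 2*u^3 - 5*u^2 + 6*u) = (u - 4)*(u - 3)*(u - 1)*(u^3 + u^2 - 2*u) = u*(u - 4)*(u - 3)*(u - 1)*(u^2 + u - 2) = u*(u - 4)*(u - 3)*(u - 1)^2*(u + 2)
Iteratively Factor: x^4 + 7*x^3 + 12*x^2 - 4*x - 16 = (x + 2)*(x^3 + 5*x^2 + 2*x - 8) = (x + 2)^2*(x^2 + 3*x - 4) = (x - 1)*(x + 2)^2*(x + 4)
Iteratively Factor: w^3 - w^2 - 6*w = (w)*(w^2 - w - 6) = w*(w - 3)*(w + 2)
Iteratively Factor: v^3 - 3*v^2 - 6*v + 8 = (v - 1)*(v^2 - 2*v - 8) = (v - 4)*(v - 1)*(v + 2)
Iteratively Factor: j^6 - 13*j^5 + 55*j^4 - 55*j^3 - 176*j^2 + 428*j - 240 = (j - 4)*(j^5 - 9*j^4 + 19*j^3 + 21*j^2 - 92*j + 60) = (j - 4)*(j - 2)*(j^4 - 7*j^3 + 5*j^2 + 31*j - 30) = (j - 4)*(j - 3)*(j - 2)*(j^3 - 4*j^2 - 7*j + 10) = (j - 5)*(j - 4)*(j - 3)*(j - 2)*(j^2 + j - 2) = (j - 5)*(j - 4)*(j - 3)*(j - 2)*(j - 1)*(j + 2)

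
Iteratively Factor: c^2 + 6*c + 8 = (c + 4)*(c + 2)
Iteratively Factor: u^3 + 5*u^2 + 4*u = (u)*(u^2 + 5*u + 4) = u*(u + 1)*(u + 4)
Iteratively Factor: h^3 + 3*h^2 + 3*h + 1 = (h + 1)*(h^2 + 2*h + 1) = (h + 1)^2*(h + 1)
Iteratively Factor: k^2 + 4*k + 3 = (k + 3)*(k + 1)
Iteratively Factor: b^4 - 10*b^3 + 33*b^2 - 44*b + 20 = (b - 2)*(b^3 - 8*b^2 + 17*b - 10) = (b - 5)*(b - 2)*(b^2 - 3*b + 2) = (b - 5)*(b - 2)^2*(b - 1)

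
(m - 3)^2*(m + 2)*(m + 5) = m^4 + m^3 - 23*m^2 + 3*m + 90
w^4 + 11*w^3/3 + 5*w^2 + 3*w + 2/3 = (w + 2/3)*(w + 1)^3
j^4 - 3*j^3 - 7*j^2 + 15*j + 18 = (j - 3)^2*(j + 1)*(j + 2)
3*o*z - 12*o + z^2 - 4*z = (3*o + z)*(z - 4)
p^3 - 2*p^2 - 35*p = p*(p - 7)*(p + 5)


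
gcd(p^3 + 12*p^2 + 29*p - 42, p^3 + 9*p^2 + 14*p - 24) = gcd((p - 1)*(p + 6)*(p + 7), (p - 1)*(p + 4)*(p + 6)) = p^2 + 5*p - 6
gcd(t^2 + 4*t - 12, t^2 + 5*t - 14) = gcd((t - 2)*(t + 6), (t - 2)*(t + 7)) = t - 2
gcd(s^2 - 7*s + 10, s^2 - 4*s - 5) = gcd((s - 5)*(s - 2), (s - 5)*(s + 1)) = s - 5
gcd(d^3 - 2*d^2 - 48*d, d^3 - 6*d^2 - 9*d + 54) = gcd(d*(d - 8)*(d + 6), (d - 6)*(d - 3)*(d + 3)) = 1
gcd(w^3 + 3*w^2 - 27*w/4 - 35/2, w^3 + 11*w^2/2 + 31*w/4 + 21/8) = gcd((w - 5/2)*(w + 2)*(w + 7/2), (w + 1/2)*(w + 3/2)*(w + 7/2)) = w + 7/2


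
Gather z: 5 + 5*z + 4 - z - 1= 4*z + 8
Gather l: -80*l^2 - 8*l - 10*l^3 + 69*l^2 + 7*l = -10*l^3 - 11*l^2 - l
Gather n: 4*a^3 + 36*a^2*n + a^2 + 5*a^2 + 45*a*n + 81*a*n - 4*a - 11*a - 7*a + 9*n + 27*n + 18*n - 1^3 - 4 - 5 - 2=4*a^3 + 6*a^2 - 22*a + n*(36*a^2 + 126*a + 54) - 12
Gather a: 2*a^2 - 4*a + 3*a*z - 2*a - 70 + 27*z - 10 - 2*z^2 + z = 2*a^2 + a*(3*z - 6) - 2*z^2 + 28*z - 80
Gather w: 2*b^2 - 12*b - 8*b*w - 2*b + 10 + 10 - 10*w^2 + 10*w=2*b^2 - 14*b - 10*w^2 + w*(10 - 8*b) + 20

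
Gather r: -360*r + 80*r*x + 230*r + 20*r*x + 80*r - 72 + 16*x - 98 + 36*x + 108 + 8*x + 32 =r*(100*x - 50) + 60*x - 30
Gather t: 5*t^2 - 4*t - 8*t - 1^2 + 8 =5*t^2 - 12*t + 7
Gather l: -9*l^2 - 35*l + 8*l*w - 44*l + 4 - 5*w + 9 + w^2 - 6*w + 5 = -9*l^2 + l*(8*w - 79) + w^2 - 11*w + 18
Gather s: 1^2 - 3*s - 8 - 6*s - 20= -9*s - 27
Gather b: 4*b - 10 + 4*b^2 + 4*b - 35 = 4*b^2 + 8*b - 45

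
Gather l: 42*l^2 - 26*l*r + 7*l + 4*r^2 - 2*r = 42*l^2 + l*(7 - 26*r) + 4*r^2 - 2*r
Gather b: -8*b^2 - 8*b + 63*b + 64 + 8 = -8*b^2 + 55*b + 72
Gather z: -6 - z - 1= -z - 7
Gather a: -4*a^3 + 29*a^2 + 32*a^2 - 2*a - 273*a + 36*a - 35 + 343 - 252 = -4*a^3 + 61*a^2 - 239*a + 56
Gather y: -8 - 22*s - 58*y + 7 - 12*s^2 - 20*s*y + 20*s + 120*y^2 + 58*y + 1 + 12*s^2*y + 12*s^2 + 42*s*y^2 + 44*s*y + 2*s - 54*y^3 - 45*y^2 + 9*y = -54*y^3 + y^2*(42*s + 75) + y*(12*s^2 + 24*s + 9)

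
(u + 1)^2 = u^2 + 2*u + 1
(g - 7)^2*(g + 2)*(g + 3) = g^4 - 9*g^3 - 15*g^2 + 161*g + 294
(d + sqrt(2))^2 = d^2 + 2*sqrt(2)*d + 2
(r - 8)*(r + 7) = r^2 - r - 56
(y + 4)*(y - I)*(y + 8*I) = y^3 + 4*y^2 + 7*I*y^2 + 8*y + 28*I*y + 32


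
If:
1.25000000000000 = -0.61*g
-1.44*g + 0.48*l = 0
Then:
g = -2.05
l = -6.15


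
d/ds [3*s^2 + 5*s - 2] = 6*s + 5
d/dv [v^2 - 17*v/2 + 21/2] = 2*v - 17/2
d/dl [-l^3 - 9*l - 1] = -3*l^2 - 9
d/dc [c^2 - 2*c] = 2*c - 2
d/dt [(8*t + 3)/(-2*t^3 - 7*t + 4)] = (-16*t^3 - 56*t + (8*t + 3)*(6*t^2 + 7) + 32)/(2*t^3 + 7*t - 4)^2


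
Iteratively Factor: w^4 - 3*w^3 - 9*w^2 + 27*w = (w)*(w^3 - 3*w^2 - 9*w + 27) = w*(w + 3)*(w^2 - 6*w + 9) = w*(w - 3)*(w + 3)*(w - 3)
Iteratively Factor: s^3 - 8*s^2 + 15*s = (s - 5)*(s^2 - 3*s) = (s - 5)*(s - 3)*(s)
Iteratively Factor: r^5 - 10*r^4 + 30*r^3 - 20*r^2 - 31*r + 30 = (r - 2)*(r^4 - 8*r^3 + 14*r^2 + 8*r - 15) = (r - 5)*(r - 2)*(r^3 - 3*r^2 - r + 3) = (r - 5)*(r - 2)*(r - 1)*(r^2 - 2*r - 3) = (r - 5)*(r - 3)*(r - 2)*(r - 1)*(r + 1)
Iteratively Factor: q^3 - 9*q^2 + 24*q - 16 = (q - 1)*(q^2 - 8*q + 16) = (q - 4)*(q - 1)*(q - 4)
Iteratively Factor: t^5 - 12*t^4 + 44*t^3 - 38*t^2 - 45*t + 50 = (t - 5)*(t^4 - 7*t^3 + 9*t^2 + 7*t - 10) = (t - 5)^2*(t^3 - 2*t^2 - t + 2) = (t - 5)^2*(t - 1)*(t^2 - t - 2) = (t - 5)^2*(t - 1)*(t + 1)*(t - 2)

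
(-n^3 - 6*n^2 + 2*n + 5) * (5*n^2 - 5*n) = -5*n^5 - 25*n^4 + 40*n^3 + 15*n^2 - 25*n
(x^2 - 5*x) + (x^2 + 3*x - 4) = 2*x^2 - 2*x - 4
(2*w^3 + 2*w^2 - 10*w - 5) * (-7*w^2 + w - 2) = -14*w^5 - 12*w^4 + 68*w^3 + 21*w^2 + 15*w + 10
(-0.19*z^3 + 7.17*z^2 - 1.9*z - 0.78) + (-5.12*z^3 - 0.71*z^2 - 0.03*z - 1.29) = -5.31*z^3 + 6.46*z^2 - 1.93*z - 2.07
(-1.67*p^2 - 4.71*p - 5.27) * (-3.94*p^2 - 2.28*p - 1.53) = 6.5798*p^4 + 22.365*p^3 + 34.0577*p^2 + 19.2219*p + 8.0631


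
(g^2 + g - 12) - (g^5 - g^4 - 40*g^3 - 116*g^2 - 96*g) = -g^5 + g^4 + 40*g^3 + 117*g^2 + 97*g - 12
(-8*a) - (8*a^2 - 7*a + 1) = -8*a^2 - a - 1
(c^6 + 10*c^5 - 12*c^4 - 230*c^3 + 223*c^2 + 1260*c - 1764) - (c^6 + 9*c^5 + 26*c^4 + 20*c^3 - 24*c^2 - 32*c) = c^5 - 38*c^4 - 250*c^3 + 247*c^2 + 1292*c - 1764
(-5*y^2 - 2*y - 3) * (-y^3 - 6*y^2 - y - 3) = 5*y^5 + 32*y^4 + 20*y^3 + 35*y^2 + 9*y + 9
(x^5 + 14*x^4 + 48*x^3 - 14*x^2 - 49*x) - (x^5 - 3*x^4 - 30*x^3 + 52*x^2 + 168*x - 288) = 17*x^4 + 78*x^3 - 66*x^2 - 217*x + 288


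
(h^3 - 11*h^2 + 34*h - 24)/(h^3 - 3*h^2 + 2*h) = (h^2 - 10*h + 24)/(h*(h - 2))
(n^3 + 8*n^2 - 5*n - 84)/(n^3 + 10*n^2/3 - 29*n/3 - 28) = 3*(n + 7)/(3*n + 7)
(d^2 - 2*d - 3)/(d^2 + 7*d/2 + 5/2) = 2*(d - 3)/(2*d + 5)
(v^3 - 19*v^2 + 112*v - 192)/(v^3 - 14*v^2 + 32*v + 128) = (v - 3)/(v + 2)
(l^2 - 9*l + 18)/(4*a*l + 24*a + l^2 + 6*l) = (l^2 - 9*l + 18)/(4*a*l + 24*a + l^2 + 6*l)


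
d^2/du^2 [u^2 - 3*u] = 2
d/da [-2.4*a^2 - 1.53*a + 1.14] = -4.8*a - 1.53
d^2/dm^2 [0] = 0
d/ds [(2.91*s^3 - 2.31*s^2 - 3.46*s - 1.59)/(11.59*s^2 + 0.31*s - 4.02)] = (33.7269*s^4 + 1.8042*s^3 + 4.2907*s^2 + 55.4286*s + 14.4021)/(134.3281*s^4 + 7.1858*s^3 - 93.0875*s^2 - 2.4924*s + 16.1604)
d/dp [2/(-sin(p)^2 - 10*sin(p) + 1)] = 4*(sin(p) + 5)*cos(p)/(10*sin(p) - cos(p)^2)^2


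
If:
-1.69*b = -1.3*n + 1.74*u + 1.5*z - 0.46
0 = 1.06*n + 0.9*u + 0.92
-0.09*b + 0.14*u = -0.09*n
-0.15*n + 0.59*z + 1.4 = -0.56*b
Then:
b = 0.03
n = -1.95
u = 1.28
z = -2.90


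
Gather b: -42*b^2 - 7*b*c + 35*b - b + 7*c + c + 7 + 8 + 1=-42*b^2 + b*(34 - 7*c) + 8*c + 16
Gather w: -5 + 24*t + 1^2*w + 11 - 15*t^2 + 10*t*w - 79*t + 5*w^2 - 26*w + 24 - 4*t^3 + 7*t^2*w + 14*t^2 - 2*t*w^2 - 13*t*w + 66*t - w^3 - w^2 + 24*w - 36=-4*t^3 - t^2 + 11*t - w^3 + w^2*(4 - 2*t) + w*(7*t^2 - 3*t - 1) - 6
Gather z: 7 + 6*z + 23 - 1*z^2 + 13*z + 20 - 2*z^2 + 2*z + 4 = -3*z^2 + 21*z + 54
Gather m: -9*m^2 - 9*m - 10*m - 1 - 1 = -9*m^2 - 19*m - 2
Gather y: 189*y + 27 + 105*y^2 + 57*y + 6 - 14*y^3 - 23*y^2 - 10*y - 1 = -14*y^3 + 82*y^2 + 236*y + 32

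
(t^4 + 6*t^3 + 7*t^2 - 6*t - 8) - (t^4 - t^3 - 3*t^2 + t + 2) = 7*t^3 + 10*t^2 - 7*t - 10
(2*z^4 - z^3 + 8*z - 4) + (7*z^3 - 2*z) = 2*z^4 + 6*z^3 + 6*z - 4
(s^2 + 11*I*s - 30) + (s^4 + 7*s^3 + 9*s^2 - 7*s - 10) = s^4 + 7*s^3 + 10*s^2 - 7*s + 11*I*s - 40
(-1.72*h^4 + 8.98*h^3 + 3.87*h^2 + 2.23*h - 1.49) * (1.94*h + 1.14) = -3.3368*h^5 + 15.4604*h^4 + 17.745*h^3 + 8.738*h^2 - 0.3484*h - 1.6986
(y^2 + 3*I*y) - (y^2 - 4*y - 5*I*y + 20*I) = 4*y + 8*I*y - 20*I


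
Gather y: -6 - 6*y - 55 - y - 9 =-7*y - 70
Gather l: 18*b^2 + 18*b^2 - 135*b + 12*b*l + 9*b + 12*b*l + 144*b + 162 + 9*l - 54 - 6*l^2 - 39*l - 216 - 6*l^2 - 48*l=36*b^2 + 18*b - 12*l^2 + l*(24*b - 78) - 108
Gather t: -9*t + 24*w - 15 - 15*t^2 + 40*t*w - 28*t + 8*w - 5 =-15*t^2 + t*(40*w - 37) + 32*w - 20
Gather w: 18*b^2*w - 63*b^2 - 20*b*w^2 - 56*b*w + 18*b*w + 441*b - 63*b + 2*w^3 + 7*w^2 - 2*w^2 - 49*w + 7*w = -63*b^2 + 378*b + 2*w^3 + w^2*(5 - 20*b) + w*(18*b^2 - 38*b - 42)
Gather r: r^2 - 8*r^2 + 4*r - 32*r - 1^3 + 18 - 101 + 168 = -7*r^2 - 28*r + 84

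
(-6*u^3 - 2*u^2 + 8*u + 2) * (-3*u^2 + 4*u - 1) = 18*u^5 - 18*u^4 - 26*u^3 + 28*u^2 - 2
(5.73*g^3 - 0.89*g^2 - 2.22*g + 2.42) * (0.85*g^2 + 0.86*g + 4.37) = 4.8705*g^5 + 4.1713*g^4 + 22.3877*g^3 - 3.7415*g^2 - 7.6202*g + 10.5754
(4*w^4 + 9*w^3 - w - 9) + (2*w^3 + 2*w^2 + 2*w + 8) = 4*w^4 + 11*w^3 + 2*w^2 + w - 1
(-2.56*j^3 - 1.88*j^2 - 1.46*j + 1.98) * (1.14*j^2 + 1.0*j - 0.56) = -2.9184*j^5 - 4.7032*j^4 - 2.1108*j^3 + 1.85*j^2 + 2.7976*j - 1.1088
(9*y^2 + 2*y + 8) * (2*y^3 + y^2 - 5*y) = 18*y^5 + 13*y^4 - 27*y^3 - 2*y^2 - 40*y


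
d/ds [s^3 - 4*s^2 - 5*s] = 3*s^2 - 8*s - 5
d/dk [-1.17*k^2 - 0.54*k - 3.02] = -2.34*k - 0.54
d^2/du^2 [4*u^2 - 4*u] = 8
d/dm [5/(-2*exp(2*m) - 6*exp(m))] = 5*(2*exp(m) + 3)*exp(-m)/(2*(exp(m) + 3)^2)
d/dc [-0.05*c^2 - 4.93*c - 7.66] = -0.1*c - 4.93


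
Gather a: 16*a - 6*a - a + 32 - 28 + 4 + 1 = 9*a + 9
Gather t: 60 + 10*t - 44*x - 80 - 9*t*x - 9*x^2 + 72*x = t*(10 - 9*x) - 9*x^2 + 28*x - 20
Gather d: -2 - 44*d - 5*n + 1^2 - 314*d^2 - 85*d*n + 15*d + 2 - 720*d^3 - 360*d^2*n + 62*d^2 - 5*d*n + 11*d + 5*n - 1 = -720*d^3 + d^2*(-360*n - 252) + d*(-90*n - 18)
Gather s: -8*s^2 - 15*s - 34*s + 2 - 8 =-8*s^2 - 49*s - 6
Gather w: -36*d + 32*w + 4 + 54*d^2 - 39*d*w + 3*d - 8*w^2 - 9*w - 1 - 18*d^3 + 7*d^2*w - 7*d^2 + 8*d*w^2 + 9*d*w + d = -18*d^3 + 47*d^2 - 32*d + w^2*(8*d - 8) + w*(7*d^2 - 30*d + 23) + 3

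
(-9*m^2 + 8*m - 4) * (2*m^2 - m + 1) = -18*m^4 + 25*m^3 - 25*m^2 + 12*m - 4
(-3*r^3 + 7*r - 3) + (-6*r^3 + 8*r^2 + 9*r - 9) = -9*r^3 + 8*r^2 + 16*r - 12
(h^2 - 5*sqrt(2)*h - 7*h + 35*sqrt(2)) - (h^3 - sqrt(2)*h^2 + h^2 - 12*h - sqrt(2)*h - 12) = -h^3 + sqrt(2)*h^2 - 4*sqrt(2)*h + 5*h + 12 + 35*sqrt(2)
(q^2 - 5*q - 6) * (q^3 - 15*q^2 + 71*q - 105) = q^5 - 20*q^4 + 140*q^3 - 370*q^2 + 99*q + 630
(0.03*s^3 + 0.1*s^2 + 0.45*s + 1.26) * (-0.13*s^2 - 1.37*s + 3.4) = -0.0039*s^5 - 0.0541*s^4 - 0.0935*s^3 - 0.4403*s^2 - 0.1962*s + 4.284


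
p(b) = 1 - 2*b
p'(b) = -2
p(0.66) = -0.32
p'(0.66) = -2.00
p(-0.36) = 1.72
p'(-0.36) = -2.00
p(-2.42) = 5.84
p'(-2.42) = -2.00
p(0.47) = 0.06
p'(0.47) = -2.00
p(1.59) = -2.18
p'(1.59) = -2.00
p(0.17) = 0.66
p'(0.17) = -2.00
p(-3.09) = 7.18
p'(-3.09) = -2.00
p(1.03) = -1.06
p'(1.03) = -2.00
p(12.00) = -23.00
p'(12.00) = -2.00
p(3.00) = -5.00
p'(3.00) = -2.00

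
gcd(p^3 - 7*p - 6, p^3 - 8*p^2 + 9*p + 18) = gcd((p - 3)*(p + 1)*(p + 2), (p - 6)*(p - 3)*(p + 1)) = p^2 - 2*p - 3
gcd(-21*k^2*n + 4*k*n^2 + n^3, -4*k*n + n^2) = n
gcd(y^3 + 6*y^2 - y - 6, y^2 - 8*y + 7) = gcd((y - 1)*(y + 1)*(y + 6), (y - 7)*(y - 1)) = y - 1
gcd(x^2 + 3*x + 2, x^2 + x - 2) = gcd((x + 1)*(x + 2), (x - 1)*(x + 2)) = x + 2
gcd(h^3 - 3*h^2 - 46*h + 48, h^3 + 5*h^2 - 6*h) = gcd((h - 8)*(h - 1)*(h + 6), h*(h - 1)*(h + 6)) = h^2 + 5*h - 6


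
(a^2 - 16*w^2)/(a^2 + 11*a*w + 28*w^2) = (a - 4*w)/(a + 7*w)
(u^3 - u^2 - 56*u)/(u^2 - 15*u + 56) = u*(u + 7)/(u - 7)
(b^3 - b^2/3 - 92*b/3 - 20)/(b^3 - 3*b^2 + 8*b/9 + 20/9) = 3*(b^2 - b - 30)/(3*b^2 - 11*b + 10)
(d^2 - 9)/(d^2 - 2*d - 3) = (d + 3)/(d + 1)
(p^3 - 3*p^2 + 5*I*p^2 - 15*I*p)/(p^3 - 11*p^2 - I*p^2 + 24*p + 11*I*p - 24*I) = p*(p + 5*I)/(p^2 - p*(8 + I) + 8*I)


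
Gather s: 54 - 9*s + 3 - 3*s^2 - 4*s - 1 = -3*s^2 - 13*s + 56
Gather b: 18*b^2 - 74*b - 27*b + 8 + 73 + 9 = 18*b^2 - 101*b + 90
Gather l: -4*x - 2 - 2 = -4*x - 4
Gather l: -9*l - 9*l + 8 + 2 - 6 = 4 - 18*l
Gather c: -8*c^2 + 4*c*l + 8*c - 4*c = -8*c^2 + c*(4*l + 4)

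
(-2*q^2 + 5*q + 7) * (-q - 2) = 2*q^3 - q^2 - 17*q - 14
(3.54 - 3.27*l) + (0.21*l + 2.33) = 5.87 - 3.06*l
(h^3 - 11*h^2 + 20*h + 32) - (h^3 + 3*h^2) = -14*h^2 + 20*h + 32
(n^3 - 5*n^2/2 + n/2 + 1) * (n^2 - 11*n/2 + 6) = n^5 - 8*n^4 + 81*n^3/4 - 67*n^2/4 - 5*n/2 + 6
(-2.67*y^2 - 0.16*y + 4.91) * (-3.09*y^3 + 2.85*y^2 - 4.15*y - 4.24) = 8.2503*y^5 - 7.1151*y^4 - 4.5474*y^3 + 25.9783*y^2 - 19.6981*y - 20.8184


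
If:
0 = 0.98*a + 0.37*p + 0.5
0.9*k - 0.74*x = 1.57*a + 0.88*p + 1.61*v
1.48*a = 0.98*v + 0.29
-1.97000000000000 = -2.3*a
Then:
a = 0.86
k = 0.822222222222222*x - 0.26077481207916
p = -3.62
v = 1.00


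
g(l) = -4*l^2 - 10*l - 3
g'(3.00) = -34.00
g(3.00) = -69.00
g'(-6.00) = 38.00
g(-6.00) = -87.00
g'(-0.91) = -2.72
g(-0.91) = 2.79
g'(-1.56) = 2.48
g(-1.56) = 2.87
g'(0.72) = -15.76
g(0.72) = -12.27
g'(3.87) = -40.96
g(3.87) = -101.61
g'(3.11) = -34.88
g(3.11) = -72.79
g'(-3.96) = 21.68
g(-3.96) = -26.13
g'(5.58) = -54.64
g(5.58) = -183.35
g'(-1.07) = -1.44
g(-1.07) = 3.12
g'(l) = -8*l - 10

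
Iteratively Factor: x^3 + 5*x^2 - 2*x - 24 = (x + 3)*(x^2 + 2*x - 8) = (x - 2)*(x + 3)*(x + 4)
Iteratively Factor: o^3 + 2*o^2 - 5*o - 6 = (o + 1)*(o^2 + o - 6) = (o - 2)*(o + 1)*(o + 3)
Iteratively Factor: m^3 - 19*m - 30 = (m + 2)*(m^2 - 2*m - 15) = (m + 2)*(m + 3)*(m - 5)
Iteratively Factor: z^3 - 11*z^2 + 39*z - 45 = (z - 3)*(z^2 - 8*z + 15) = (z - 3)^2*(z - 5)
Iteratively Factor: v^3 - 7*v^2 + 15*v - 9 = (v - 3)*(v^2 - 4*v + 3) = (v - 3)*(v - 1)*(v - 3)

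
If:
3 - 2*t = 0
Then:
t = 3/2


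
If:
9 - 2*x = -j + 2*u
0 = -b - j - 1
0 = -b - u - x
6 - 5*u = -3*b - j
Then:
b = -8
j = 7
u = -11/5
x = 51/5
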